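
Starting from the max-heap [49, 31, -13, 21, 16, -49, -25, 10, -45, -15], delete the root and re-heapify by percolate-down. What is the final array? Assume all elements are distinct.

remove root 49; move last element -15 to root → [-15, 31, -13, 21, 16, -49, -25, 10, -45]
-15 vs larger child 31 at index 1, swap → [31, -15, -13, 21, 16, -49, -25, 10, -45]
-15 vs larger child 21 at index 3, swap → [31, 21, -13, -15, 16, -49, -25, 10, -45]
-15 vs larger child 10 at index 7, swap → [31, 21, -13, 10, 16, -49, -25, -15, -45]

[31, 21, -13, 10, 16, -49, -25, -15, -45]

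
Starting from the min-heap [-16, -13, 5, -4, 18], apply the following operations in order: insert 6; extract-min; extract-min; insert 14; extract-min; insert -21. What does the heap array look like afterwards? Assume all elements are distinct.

insert 6:
  append 6 at index 5 → [-16, -13, 5, -4, 18, 6] (no swap needed)
extract-min → returns -16:
  remove root -16; move last element 6 to root → [6, -13, 5, -4, 18]
  6 vs smaller child -13 at index 1, swap → [-13, 6, 5, -4, 18]
  6 vs smaller child -4 at index 3, swap → [-13, -4, 5, 6, 18]
extract-min → returns -13:
  remove root -13; move last element 18 to root → [18, -4, 5, 6]
  18 vs smaller child -4 at index 1, swap → [-4, 18, 5, 6]
  18 vs only child 6 at index 3, swap → [-4, 6, 5, 18]
insert 14:
  append 14 at index 4 → [-4, 6, 5, 18, 14] (no swap needed)
extract-min → returns -4:
  remove root -4; move last element 14 to root → [14, 6, 5, 18]
  14 vs smaller child 5 at index 2, swap → [5, 6, 14, 18]
insert -21:
  append -21 at index 4 → [5, 6, 14, 18, -21]
  -21 < parent 6 at index 1, swap → [5, -21, 14, 18, 6]
  -21 < parent 5 at index 0, swap → [-21, 5, 14, 18, 6]

[-21, 5, 14, 18, 6]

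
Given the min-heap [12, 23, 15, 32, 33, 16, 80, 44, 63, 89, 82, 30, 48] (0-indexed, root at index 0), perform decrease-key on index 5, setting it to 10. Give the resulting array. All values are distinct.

[10, 23, 12, 32, 33, 15, 80, 44, 63, 89, 82, 30, 48]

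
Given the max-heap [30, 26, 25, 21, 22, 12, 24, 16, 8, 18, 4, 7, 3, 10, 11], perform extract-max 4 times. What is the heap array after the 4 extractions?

extract-max #1 returns 30:
  remove root 30; move last element 11 to root → [11, 26, 25, 21, 22, 12, 24, 16, 8, 18, 4, 7, 3, 10]
  11 vs larger child 26 at index 1, swap → [26, 11, 25, 21, 22, 12, 24, 16, 8, 18, 4, 7, 3, 10]
  11 vs larger child 22 at index 4, swap → [26, 22, 25, 21, 11, 12, 24, 16, 8, 18, 4, 7, 3, 10]
  11 vs larger child 18 at index 9, swap → [26, 22, 25, 21, 18, 12, 24, 16, 8, 11, 4, 7, 3, 10]
extract-max #2 returns 26:
  remove root 26; move last element 10 to root → [10, 22, 25, 21, 18, 12, 24, 16, 8, 11, 4, 7, 3]
  10 vs larger child 25 at index 2, swap → [25, 22, 10, 21, 18, 12, 24, 16, 8, 11, 4, 7, 3]
  10 vs larger child 24 at index 6, swap → [25, 22, 24, 21, 18, 12, 10, 16, 8, 11, 4, 7, 3]
extract-max #3 returns 25:
  remove root 25; move last element 3 to root → [3, 22, 24, 21, 18, 12, 10, 16, 8, 11, 4, 7]
  3 vs larger child 24 at index 2, swap → [24, 22, 3, 21, 18, 12, 10, 16, 8, 11, 4, 7]
  3 vs larger child 12 at index 5, swap → [24, 22, 12, 21, 18, 3, 10, 16, 8, 11, 4, 7]
  3 vs only child 7 at index 11, swap → [24, 22, 12, 21, 18, 7, 10, 16, 8, 11, 4, 3]
extract-max #4 returns 24:
  remove root 24; move last element 3 to root → [3, 22, 12, 21, 18, 7, 10, 16, 8, 11, 4]
  3 vs larger child 22 at index 1, swap → [22, 3, 12, 21, 18, 7, 10, 16, 8, 11, 4]
  3 vs larger child 21 at index 3, swap → [22, 21, 12, 3, 18, 7, 10, 16, 8, 11, 4]
  3 vs larger child 16 at index 7, swap → [22, 21, 12, 16, 18, 7, 10, 3, 8, 11, 4]

[22, 21, 12, 16, 18, 7, 10, 3, 8, 11, 4]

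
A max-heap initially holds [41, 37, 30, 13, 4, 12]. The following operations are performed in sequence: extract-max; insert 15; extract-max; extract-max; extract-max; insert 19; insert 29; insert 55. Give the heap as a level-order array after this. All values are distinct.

[55, 19, 29, 12, 13, 4]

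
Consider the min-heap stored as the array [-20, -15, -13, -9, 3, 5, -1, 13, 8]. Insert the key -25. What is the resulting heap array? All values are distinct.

append -25 at index 9 → [-20, -15, -13, -9, 3, 5, -1, 13, 8, -25]
-25 < parent 3 at index 4, swap → [-20, -15, -13, -9, -25, 5, -1, 13, 8, 3]
-25 < parent -15 at index 1, swap → [-20, -25, -13, -9, -15, 5, -1, 13, 8, 3]
-25 < parent -20 at index 0, swap → [-25, -20, -13, -9, -15, 5, -1, 13, 8, 3]

[-25, -20, -13, -9, -15, 5, -1, 13, 8, 3]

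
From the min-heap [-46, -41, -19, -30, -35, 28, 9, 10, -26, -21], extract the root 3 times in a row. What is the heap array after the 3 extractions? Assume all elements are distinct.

extract-min #1 returns -46:
  remove root -46; move last element -21 to root → [-21, -41, -19, -30, -35, 28, 9, 10, -26]
  -21 vs smaller child -41 at index 1, swap → [-41, -21, -19, -30, -35, 28, 9, 10, -26]
  -21 vs smaller child -35 at index 4, swap → [-41, -35, -19, -30, -21, 28, 9, 10, -26]
extract-min #2 returns -41:
  remove root -41; move last element -26 to root → [-26, -35, -19, -30, -21, 28, 9, 10]
  -26 vs smaller child -35 at index 1, swap → [-35, -26, -19, -30, -21, 28, 9, 10]
  -26 vs smaller child -30 at index 3, swap → [-35, -30, -19, -26, -21, 28, 9, 10]
extract-min #3 returns -35:
  remove root -35; move last element 10 to root → [10, -30, -19, -26, -21, 28, 9]
  10 vs smaller child -30 at index 1, swap → [-30, 10, -19, -26, -21, 28, 9]
  10 vs smaller child -26 at index 3, swap → [-30, -26, -19, 10, -21, 28, 9]

[-30, -26, -19, 10, -21, 28, 9]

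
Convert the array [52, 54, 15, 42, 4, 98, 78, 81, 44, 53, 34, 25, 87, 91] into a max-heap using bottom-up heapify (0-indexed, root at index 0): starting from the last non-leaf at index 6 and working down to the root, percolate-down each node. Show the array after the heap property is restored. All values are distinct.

[98, 81, 91, 54, 53, 87, 78, 42, 44, 4, 34, 25, 15, 52]

sift down from index 6:
  78 vs only child 91 at index 13, swap → [52, 54, 15, 42, 4, 98, 91, 81, 44, 53, 34, 25, 87, 78]
sift down from index 5: already satisfies heap property
sift down from index 4:
  4 vs larger child 53 at index 9, swap → [52, 54, 15, 42, 53, 98, 91, 81, 44, 4, 34, 25, 87, 78]
sift down from index 3:
  42 vs larger child 81 at index 7, swap → [52, 54, 15, 81, 53, 98, 91, 42, 44, 4, 34, 25, 87, 78]
sift down from index 2:
  15 vs larger child 98 at index 5, swap → [52, 54, 98, 81, 53, 15, 91, 42, 44, 4, 34, 25, 87, 78]
  15 vs larger child 87 at index 12, swap → [52, 54, 98, 81, 53, 87, 91, 42, 44, 4, 34, 25, 15, 78]
sift down from index 1:
  54 vs larger child 81 at index 3, swap → [52, 81, 98, 54, 53, 87, 91, 42, 44, 4, 34, 25, 15, 78]
sift down from index 0:
  52 vs larger child 98 at index 2, swap → [98, 81, 52, 54, 53, 87, 91, 42, 44, 4, 34, 25, 15, 78]
  52 vs larger child 91 at index 6, swap → [98, 81, 91, 54, 53, 87, 52, 42, 44, 4, 34, 25, 15, 78]
  52 vs only child 78 at index 13, swap → [98, 81, 91, 54, 53, 87, 78, 42, 44, 4, 34, 25, 15, 52]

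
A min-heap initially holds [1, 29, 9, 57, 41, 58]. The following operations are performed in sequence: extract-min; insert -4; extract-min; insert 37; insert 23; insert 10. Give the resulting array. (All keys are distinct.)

[9, 10, 23, 29, 41, 58, 37, 57]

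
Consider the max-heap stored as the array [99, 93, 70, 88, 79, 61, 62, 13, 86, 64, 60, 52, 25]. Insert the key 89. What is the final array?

append 89 at index 13 → [99, 93, 70, 88, 79, 61, 62, 13, 86, 64, 60, 52, 25, 89]
89 > parent 62 at index 6, swap → [99, 93, 70, 88, 79, 61, 89, 13, 86, 64, 60, 52, 25, 62]
89 > parent 70 at index 2, swap → [99, 93, 89, 88, 79, 61, 70, 13, 86, 64, 60, 52, 25, 62]

[99, 93, 89, 88, 79, 61, 70, 13, 86, 64, 60, 52, 25, 62]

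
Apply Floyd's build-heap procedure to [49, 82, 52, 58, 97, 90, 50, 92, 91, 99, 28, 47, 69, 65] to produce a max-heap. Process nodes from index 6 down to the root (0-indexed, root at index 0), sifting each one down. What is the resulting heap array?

[99, 97, 90, 92, 82, 69, 65, 58, 91, 49, 28, 47, 52, 50]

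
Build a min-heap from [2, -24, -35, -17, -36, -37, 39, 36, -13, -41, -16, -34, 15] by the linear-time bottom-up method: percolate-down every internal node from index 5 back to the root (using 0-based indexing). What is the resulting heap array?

[-41, -36, -37, -17, -24, -35, 39, 36, -13, 2, -16, -34, 15]

sift down from index 5: already satisfies heap property
sift down from index 4:
  -36 vs smaller child -41 at index 9, swap → [2, -24, -35, -17, -41, -37, 39, 36, -13, -36, -16, -34, 15]
sift down from index 3: already satisfies heap property
sift down from index 2:
  -35 vs smaller child -37 at index 5, swap → [2, -24, -37, -17, -41, -35, 39, 36, -13, -36, -16, -34, 15]
sift down from index 1:
  -24 vs smaller child -41 at index 4, swap → [2, -41, -37, -17, -24, -35, 39, 36, -13, -36, -16, -34, 15]
  -24 vs smaller child -36 at index 9, swap → [2, -41, -37, -17, -36, -35, 39, 36, -13, -24, -16, -34, 15]
sift down from index 0:
  2 vs smaller child -41 at index 1, swap → [-41, 2, -37, -17, -36, -35, 39, 36, -13, -24, -16, -34, 15]
  2 vs smaller child -36 at index 4, swap → [-41, -36, -37, -17, 2, -35, 39, 36, -13, -24, -16, -34, 15]
  2 vs smaller child -24 at index 9, swap → [-41, -36, -37, -17, -24, -35, 39, 36, -13, 2, -16, -34, 15]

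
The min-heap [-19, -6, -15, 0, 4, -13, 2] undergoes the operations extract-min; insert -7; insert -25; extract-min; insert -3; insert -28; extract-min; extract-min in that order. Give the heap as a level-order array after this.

extract-min → returns -19:
  remove root -19; move last element 2 to root → [2, -6, -15, 0, 4, -13]
  2 vs smaller child -15 at index 2, swap → [-15, -6, 2, 0, 4, -13]
  2 vs only child -13 at index 5, swap → [-15, -6, -13, 0, 4, 2]
insert -7:
  append -7 at index 6 → [-15, -6, -13, 0, 4, 2, -7] (no swap needed)
insert -25:
  append -25 at index 7 → [-15, -6, -13, 0, 4, 2, -7, -25]
  -25 < parent 0 at index 3, swap → [-15, -6, -13, -25, 4, 2, -7, 0]
  -25 < parent -6 at index 1, swap → [-15, -25, -13, -6, 4, 2, -7, 0]
  -25 < parent -15 at index 0, swap → [-25, -15, -13, -6, 4, 2, -7, 0]
extract-min → returns -25:
  remove root -25; move last element 0 to root → [0, -15, -13, -6, 4, 2, -7]
  0 vs smaller child -15 at index 1, swap → [-15, 0, -13, -6, 4, 2, -7]
  0 vs smaller child -6 at index 3, swap → [-15, -6, -13, 0, 4, 2, -7]
insert -3:
  append -3 at index 7 → [-15, -6, -13, 0, 4, 2, -7, -3]
  -3 < parent 0 at index 3, swap → [-15, -6, -13, -3, 4, 2, -7, 0]
insert -28:
  append -28 at index 8 → [-15, -6, -13, -3, 4, 2, -7, 0, -28]
  -28 < parent -3 at index 3, swap → [-15, -6, -13, -28, 4, 2, -7, 0, -3]
  -28 < parent -6 at index 1, swap → [-15, -28, -13, -6, 4, 2, -7, 0, -3]
  -28 < parent -15 at index 0, swap → [-28, -15, -13, -6, 4, 2, -7, 0, -3]
extract-min → returns -28:
  remove root -28; move last element -3 to root → [-3, -15, -13, -6, 4, 2, -7, 0]
  -3 vs smaller child -15 at index 1, swap → [-15, -3, -13, -6, 4, 2, -7, 0]
  -3 vs smaller child -6 at index 3, swap → [-15, -6, -13, -3, 4, 2, -7, 0]
extract-min → returns -15:
  remove root -15; move last element 0 to root → [0, -6, -13, -3, 4, 2, -7]
  0 vs smaller child -13 at index 2, swap → [-13, -6, 0, -3, 4, 2, -7]
  0 vs smaller child -7 at index 6, swap → [-13, -6, -7, -3, 4, 2, 0]

[-13, -6, -7, -3, 4, 2, 0]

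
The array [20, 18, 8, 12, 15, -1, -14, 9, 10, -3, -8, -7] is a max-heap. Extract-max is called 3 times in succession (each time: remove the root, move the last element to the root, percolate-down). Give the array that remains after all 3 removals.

extract-max #1 returns 20:
  remove root 20; move last element -7 to root → [-7, 18, 8, 12, 15, -1, -14, 9, 10, -3, -8]
  -7 vs larger child 18 at index 1, swap → [18, -7, 8, 12, 15, -1, -14, 9, 10, -3, -8]
  -7 vs larger child 15 at index 4, swap → [18, 15, 8, 12, -7, -1, -14, 9, 10, -3, -8]
  -7 vs larger child -3 at index 9, swap → [18, 15, 8, 12, -3, -1, -14, 9, 10, -7, -8]
extract-max #2 returns 18:
  remove root 18; move last element -8 to root → [-8, 15, 8, 12, -3, -1, -14, 9, 10, -7]
  -8 vs larger child 15 at index 1, swap → [15, -8, 8, 12, -3, -1, -14, 9, 10, -7]
  -8 vs larger child 12 at index 3, swap → [15, 12, 8, -8, -3, -1, -14, 9, 10, -7]
  -8 vs larger child 10 at index 8, swap → [15, 12, 8, 10, -3, -1, -14, 9, -8, -7]
extract-max #3 returns 15:
  remove root 15; move last element -7 to root → [-7, 12, 8, 10, -3, -1, -14, 9, -8]
  -7 vs larger child 12 at index 1, swap → [12, -7, 8, 10, -3, -1, -14, 9, -8]
  -7 vs larger child 10 at index 3, swap → [12, 10, 8, -7, -3, -1, -14, 9, -8]
  -7 vs larger child 9 at index 7, swap → [12, 10, 8, 9, -3, -1, -14, -7, -8]

[12, 10, 8, 9, -3, -1, -14, -7, -8]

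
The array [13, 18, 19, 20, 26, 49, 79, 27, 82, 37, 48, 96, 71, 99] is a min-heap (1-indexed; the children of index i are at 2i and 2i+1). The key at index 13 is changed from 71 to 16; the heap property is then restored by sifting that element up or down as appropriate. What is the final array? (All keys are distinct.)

[13, 18, 16, 20, 26, 19, 79, 27, 82, 37, 48, 96, 49, 99]

set index 13 from 71 to 16 → [13, 18, 19, 20, 26, 49, 79, 27, 82, 37, 48, 96, 16, 99]
16 < parent 49 at index 6, swap → [13, 18, 19, 20, 26, 16, 79, 27, 82, 37, 48, 96, 49, 99]
16 < parent 19 at index 3, swap → [13, 18, 16, 20, 26, 19, 79, 27, 82, 37, 48, 96, 49, 99]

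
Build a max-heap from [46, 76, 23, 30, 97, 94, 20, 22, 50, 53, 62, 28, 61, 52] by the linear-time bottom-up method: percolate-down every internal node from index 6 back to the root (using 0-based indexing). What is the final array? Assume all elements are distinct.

sift down from index 6:
  20 vs only child 52 at index 13, swap → [46, 76, 23, 30, 97, 94, 52, 22, 50, 53, 62, 28, 61, 20]
sift down from index 5: already satisfies heap property
sift down from index 4: already satisfies heap property
sift down from index 3:
  30 vs larger child 50 at index 8, swap → [46, 76, 23, 50, 97, 94, 52, 22, 30, 53, 62, 28, 61, 20]
sift down from index 2:
  23 vs larger child 94 at index 5, swap → [46, 76, 94, 50, 97, 23, 52, 22, 30, 53, 62, 28, 61, 20]
  23 vs larger child 61 at index 12, swap → [46, 76, 94, 50, 97, 61, 52, 22, 30, 53, 62, 28, 23, 20]
sift down from index 1:
  76 vs larger child 97 at index 4, swap → [46, 97, 94, 50, 76, 61, 52, 22, 30, 53, 62, 28, 23, 20]
sift down from index 0:
  46 vs larger child 97 at index 1, swap → [97, 46, 94, 50, 76, 61, 52, 22, 30, 53, 62, 28, 23, 20]
  46 vs larger child 76 at index 4, swap → [97, 76, 94, 50, 46, 61, 52, 22, 30, 53, 62, 28, 23, 20]
  46 vs larger child 62 at index 10, swap → [97, 76, 94, 50, 62, 61, 52, 22, 30, 53, 46, 28, 23, 20]

[97, 76, 94, 50, 62, 61, 52, 22, 30, 53, 46, 28, 23, 20]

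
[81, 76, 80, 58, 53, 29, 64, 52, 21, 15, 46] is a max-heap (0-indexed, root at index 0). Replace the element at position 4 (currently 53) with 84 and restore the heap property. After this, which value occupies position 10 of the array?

set index 4 from 53 to 84 → [81, 76, 80, 58, 84, 29, 64, 52, 21, 15, 46]
84 > parent 76 at index 1, swap → [81, 84, 80, 58, 76, 29, 64, 52, 21, 15, 46]
84 > parent 81 at index 0, swap → [84, 81, 80, 58, 76, 29, 64, 52, 21, 15, 46]
resulting array: [84, 81, 80, 58, 76, 29, 64, 52, 21, 15, 46]

46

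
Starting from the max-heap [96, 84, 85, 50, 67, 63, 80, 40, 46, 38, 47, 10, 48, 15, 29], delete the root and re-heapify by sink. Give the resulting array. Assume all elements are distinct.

remove root 96; move last element 29 to root → [29, 84, 85, 50, 67, 63, 80, 40, 46, 38, 47, 10, 48, 15]
29 vs larger child 85 at index 2, swap → [85, 84, 29, 50, 67, 63, 80, 40, 46, 38, 47, 10, 48, 15]
29 vs larger child 80 at index 6, swap → [85, 84, 80, 50, 67, 63, 29, 40, 46, 38, 47, 10, 48, 15]

[85, 84, 80, 50, 67, 63, 29, 40, 46, 38, 47, 10, 48, 15]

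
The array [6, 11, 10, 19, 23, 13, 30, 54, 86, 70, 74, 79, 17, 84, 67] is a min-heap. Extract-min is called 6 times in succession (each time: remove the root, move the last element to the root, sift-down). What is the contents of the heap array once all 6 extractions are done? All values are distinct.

[23, 54, 30, 74, 70, 67, 79, 84, 86]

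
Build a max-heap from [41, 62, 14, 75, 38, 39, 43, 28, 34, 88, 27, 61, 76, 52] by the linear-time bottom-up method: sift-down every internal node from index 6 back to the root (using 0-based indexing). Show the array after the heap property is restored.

sift down from index 6:
  43 vs only child 52 at index 13, swap → [41, 62, 14, 75, 38, 39, 52, 28, 34, 88, 27, 61, 76, 43]
sift down from index 5:
  39 vs larger child 76 at index 12, swap → [41, 62, 14, 75, 38, 76, 52, 28, 34, 88, 27, 61, 39, 43]
sift down from index 4:
  38 vs larger child 88 at index 9, swap → [41, 62, 14, 75, 88, 76, 52, 28, 34, 38, 27, 61, 39, 43]
sift down from index 3: already satisfies heap property
sift down from index 2:
  14 vs larger child 76 at index 5, swap → [41, 62, 76, 75, 88, 14, 52, 28, 34, 38, 27, 61, 39, 43]
  14 vs larger child 61 at index 11, swap → [41, 62, 76, 75, 88, 61, 52, 28, 34, 38, 27, 14, 39, 43]
sift down from index 1:
  62 vs larger child 88 at index 4, swap → [41, 88, 76, 75, 62, 61, 52, 28, 34, 38, 27, 14, 39, 43]
sift down from index 0:
  41 vs larger child 88 at index 1, swap → [88, 41, 76, 75, 62, 61, 52, 28, 34, 38, 27, 14, 39, 43]
  41 vs larger child 75 at index 3, swap → [88, 75, 76, 41, 62, 61, 52, 28, 34, 38, 27, 14, 39, 43]

[88, 75, 76, 41, 62, 61, 52, 28, 34, 38, 27, 14, 39, 43]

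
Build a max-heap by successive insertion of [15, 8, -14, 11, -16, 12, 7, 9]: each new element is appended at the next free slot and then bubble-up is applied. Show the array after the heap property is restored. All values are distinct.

Insert 15:
  append 15 at index 0 → [15] (no swap needed)
Insert 8:
  append 8 at index 1 → [15, 8] (no swap needed)
Insert -14:
  append -14 at index 2 → [15, 8, -14] (no swap needed)
Insert 11:
  append 11 at index 3 → [15, 8, -14, 11]
  11 > parent 8 at index 1, swap → [15, 11, -14, 8]
Insert -16:
  append -16 at index 4 → [15, 11, -14, 8, -16] (no swap needed)
Insert 12:
  append 12 at index 5 → [15, 11, -14, 8, -16, 12]
  12 > parent -14 at index 2, swap → [15, 11, 12, 8, -16, -14]
Insert 7:
  append 7 at index 6 → [15, 11, 12, 8, -16, -14, 7] (no swap needed)
Insert 9:
  append 9 at index 7 → [15, 11, 12, 8, -16, -14, 7, 9]
  9 > parent 8 at index 3, swap → [15, 11, 12, 9, -16, -14, 7, 8]

[15, 11, 12, 9, -16, -14, 7, 8]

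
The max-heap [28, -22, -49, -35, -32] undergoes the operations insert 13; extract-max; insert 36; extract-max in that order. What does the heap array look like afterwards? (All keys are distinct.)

[13, -22, -49, -35, -32]

insert 13:
  append 13 at index 5 → [28, -22, -49, -35, -32, 13]
  13 > parent -49 at index 2, swap → [28, -22, 13, -35, -32, -49]
extract-max → returns 28:
  remove root 28; move last element -49 to root → [-49, -22, 13, -35, -32]
  -49 vs larger child 13 at index 2, swap → [13, -22, -49, -35, -32]
insert 36:
  append 36 at index 5 → [13, -22, -49, -35, -32, 36]
  36 > parent -49 at index 2, swap → [13, -22, 36, -35, -32, -49]
  36 > parent 13 at index 0, swap → [36, -22, 13, -35, -32, -49]
extract-max → returns 36:
  remove root 36; move last element -49 to root → [-49, -22, 13, -35, -32]
  -49 vs larger child 13 at index 2, swap → [13, -22, -49, -35, -32]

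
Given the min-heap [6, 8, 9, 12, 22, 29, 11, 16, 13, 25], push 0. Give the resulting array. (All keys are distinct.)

[0, 6, 9, 12, 8, 29, 11, 16, 13, 25, 22]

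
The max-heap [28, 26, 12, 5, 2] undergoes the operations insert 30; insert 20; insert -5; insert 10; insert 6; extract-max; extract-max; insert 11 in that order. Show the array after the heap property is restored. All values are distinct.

[26, 11, 20, 10, 6, 12, 2, -5, 5]

insert 30:
  append 30 at index 5 → [28, 26, 12, 5, 2, 30]
  30 > parent 12 at index 2, swap → [28, 26, 30, 5, 2, 12]
  30 > parent 28 at index 0, swap → [30, 26, 28, 5, 2, 12]
insert 20:
  append 20 at index 6 → [30, 26, 28, 5, 2, 12, 20] (no swap needed)
insert -5:
  append -5 at index 7 → [30, 26, 28, 5, 2, 12, 20, -5] (no swap needed)
insert 10:
  append 10 at index 8 → [30, 26, 28, 5, 2, 12, 20, -5, 10]
  10 > parent 5 at index 3, swap → [30, 26, 28, 10, 2, 12, 20, -5, 5]
insert 6:
  append 6 at index 9 → [30, 26, 28, 10, 2, 12, 20, -5, 5, 6]
  6 > parent 2 at index 4, swap → [30, 26, 28, 10, 6, 12, 20, -5, 5, 2]
extract-max → returns 30:
  remove root 30; move last element 2 to root → [2, 26, 28, 10, 6, 12, 20, -5, 5]
  2 vs larger child 28 at index 2, swap → [28, 26, 2, 10, 6, 12, 20, -5, 5]
  2 vs larger child 20 at index 6, swap → [28, 26, 20, 10, 6, 12, 2, -5, 5]
extract-max → returns 28:
  remove root 28; move last element 5 to root → [5, 26, 20, 10, 6, 12, 2, -5]
  5 vs larger child 26 at index 1, swap → [26, 5, 20, 10, 6, 12, 2, -5]
  5 vs larger child 10 at index 3, swap → [26, 10, 20, 5, 6, 12, 2, -5]
insert 11:
  append 11 at index 8 → [26, 10, 20, 5, 6, 12, 2, -5, 11]
  11 > parent 5 at index 3, swap → [26, 10, 20, 11, 6, 12, 2, -5, 5]
  11 > parent 10 at index 1, swap → [26, 11, 20, 10, 6, 12, 2, -5, 5]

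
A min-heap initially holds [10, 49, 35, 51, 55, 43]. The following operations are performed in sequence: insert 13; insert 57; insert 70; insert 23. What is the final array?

[10, 23, 13, 51, 49, 43, 35, 57, 70, 55]

insert 13:
  append 13 at index 6 → [10, 49, 35, 51, 55, 43, 13]
  13 < parent 35 at index 2, swap → [10, 49, 13, 51, 55, 43, 35]
insert 57:
  append 57 at index 7 → [10, 49, 13, 51, 55, 43, 35, 57] (no swap needed)
insert 70:
  append 70 at index 8 → [10, 49, 13, 51, 55, 43, 35, 57, 70] (no swap needed)
insert 23:
  append 23 at index 9 → [10, 49, 13, 51, 55, 43, 35, 57, 70, 23]
  23 < parent 55 at index 4, swap → [10, 49, 13, 51, 23, 43, 35, 57, 70, 55]
  23 < parent 49 at index 1, swap → [10, 23, 13, 51, 49, 43, 35, 57, 70, 55]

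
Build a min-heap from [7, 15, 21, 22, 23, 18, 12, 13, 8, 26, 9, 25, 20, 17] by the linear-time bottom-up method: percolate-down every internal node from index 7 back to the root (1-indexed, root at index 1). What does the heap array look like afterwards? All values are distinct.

[7, 8, 12, 13, 9, 18, 17, 15, 22, 26, 23, 25, 20, 21]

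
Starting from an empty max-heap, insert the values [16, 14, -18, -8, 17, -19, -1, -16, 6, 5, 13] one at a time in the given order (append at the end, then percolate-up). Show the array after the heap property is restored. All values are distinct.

Insert 16:
  append 16 at index 0 → [16] (no swap needed)
Insert 14:
  append 14 at index 1 → [16, 14] (no swap needed)
Insert -18:
  append -18 at index 2 → [16, 14, -18] (no swap needed)
Insert -8:
  append -8 at index 3 → [16, 14, -18, -8] (no swap needed)
Insert 17:
  append 17 at index 4 → [16, 14, -18, -8, 17]
  17 > parent 14 at index 1, swap → [16, 17, -18, -8, 14]
  17 > parent 16 at index 0, swap → [17, 16, -18, -8, 14]
Insert -19:
  append -19 at index 5 → [17, 16, -18, -8, 14, -19] (no swap needed)
Insert -1:
  append -1 at index 6 → [17, 16, -18, -8, 14, -19, -1]
  -1 > parent -18 at index 2, swap → [17, 16, -1, -8, 14, -19, -18]
Insert -16:
  append -16 at index 7 → [17, 16, -1, -8, 14, -19, -18, -16] (no swap needed)
Insert 6:
  append 6 at index 8 → [17, 16, -1, -8, 14, -19, -18, -16, 6]
  6 > parent -8 at index 3, swap → [17, 16, -1, 6, 14, -19, -18, -16, -8]
Insert 5:
  append 5 at index 9 → [17, 16, -1, 6, 14, -19, -18, -16, -8, 5] (no swap needed)
Insert 13:
  append 13 at index 10 → [17, 16, -1, 6, 14, -19, -18, -16, -8, 5, 13] (no swap needed)

[17, 16, -1, 6, 14, -19, -18, -16, -8, 5, 13]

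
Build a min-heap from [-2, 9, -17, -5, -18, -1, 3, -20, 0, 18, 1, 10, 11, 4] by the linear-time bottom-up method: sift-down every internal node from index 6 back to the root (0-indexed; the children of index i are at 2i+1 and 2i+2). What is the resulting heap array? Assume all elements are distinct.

[-20, -18, -17, -5, -2, -1, 3, 9, 0, 18, 1, 10, 11, 4]

sift down from index 6: already satisfies heap property
sift down from index 5: already satisfies heap property
sift down from index 4: already satisfies heap property
sift down from index 3:
  -5 vs smaller child -20 at index 7, swap → [-2, 9, -17, -20, -18, -1, 3, -5, 0, 18, 1, 10, 11, 4]
sift down from index 2: already satisfies heap property
sift down from index 1:
  9 vs smaller child -20 at index 3, swap → [-2, -20, -17, 9, -18, -1, 3, -5, 0, 18, 1, 10, 11, 4]
  9 vs smaller child -5 at index 7, swap → [-2, -20, -17, -5, -18, -1, 3, 9, 0, 18, 1, 10, 11, 4]
sift down from index 0:
  -2 vs smaller child -20 at index 1, swap → [-20, -2, -17, -5, -18, -1, 3, 9, 0, 18, 1, 10, 11, 4]
  -2 vs smaller child -18 at index 4, swap → [-20, -18, -17, -5, -2, -1, 3, 9, 0, 18, 1, 10, 11, 4]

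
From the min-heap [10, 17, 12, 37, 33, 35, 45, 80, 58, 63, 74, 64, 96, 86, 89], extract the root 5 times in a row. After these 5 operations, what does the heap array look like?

[37, 58, 45, 74, 63, 64, 89, 80, 96, 86]

extract-min #1 returns 10:
  remove root 10; move last element 89 to root → [89, 17, 12, 37, 33, 35, 45, 80, 58, 63, 74, 64, 96, 86]
  89 vs smaller child 12 at index 2, swap → [12, 17, 89, 37, 33, 35, 45, 80, 58, 63, 74, 64, 96, 86]
  89 vs smaller child 35 at index 5, swap → [12, 17, 35, 37, 33, 89, 45, 80, 58, 63, 74, 64, 96, 86]
  89 vs smaller child 64 at index 11, swap → [12, 17, 35, 37, 33, 64, 45, 80, 58, 63, 74, 89, 96, 86]
extract-min #2 returns 12:
  remove root 12; move last element 86 to root → [86, 17, 35, 37, 33, 64, 45, 80, 58, 63, 74, 89, 96]
  86 vs smaller child 17 at index 1, swap → [17, 86, 35, 37, 33, 64, 45, 80, 58, 63, 74, 89, 96]
  86 vs smaller child 33 at index 4, swap → [17, 33, 35, 37, 86, 64, 45, 80, 58, 63, 74, 89, 96]
  86 vs smaller child 63 at index 9, swap → [17, 33, 35, 37, 63, 64, 45, 80, 58, 86, 74, 89, 96]
extract-min #3 returns 17:
  remove root 17; move last element 96 to root → [96, 33, 35, 37, 63, 64, 45, 80, 58, 86, 74, 89]
  96 vs smaller child 33 at index 1, swap → [33, 96, 35, 37, 63, 64, 45, 80, 58, 86, 74, 89]
  96 vs smaller child 37 at index 3, swap → [33, 37, 35, 96, 63, 64, 45, 80, 58, 86, 74, 89]
  96 vs smaller child 58 at index 8, swap → [33, 37, 35, 58, 63, 64, 45, 80, 96, 86, 74, 89]
extract-min #4 returns 33:
  remove root 33; move last element 89 to root → [89, 37, 35, 58, 63, 64, 45, 80, 96, 86, 74]
  89 vs smaller child 35 at index 2, swap → [35, 37, 89, 58, 63, 64, 45, 80, 96, 86, 74]
  89 vs smaller child 45 at index 6, swap → [35, 37, 45, 58, 63, 64, 89, 80, 96, 86, 74]
extract-min #5 returns 35:
  remove root 35; move last element 74 to root → [74, 37, 45, 58, 63, 64, 89, 80, 96, 86]
  74 vs smaller child 37 at index 1, swap → [37, 74, 45, 58, 63, 64, 89, 80, 96, 86]
  74 vs smaller child 58 at index 3, swap → [37, 58, 45, 74, 63, 64, 89, 80, 96, 86]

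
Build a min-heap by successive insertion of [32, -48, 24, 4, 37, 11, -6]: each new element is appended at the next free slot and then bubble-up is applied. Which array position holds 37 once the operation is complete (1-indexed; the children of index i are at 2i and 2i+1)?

5

Insert 32:
  append 32 at index 1 → [32] (no swap needed)
Insert -48:
  append -48 at index 2 → [32, -48]
  -48 < parent 32 at index 1, swap → [-48, 32]
Insert 24:
  append 24 at index 3 → [-48, 32, 24] (no swap needed)
Insert 4:
  append 4 at index 4 → [-48, 32, 24, 4]
  4 < parent 32 at index 2, swap → [-48, 4, 24, 32]
Insert 37:
  append 37 at index 5 → [-48, 4, 24, 32, 37] (no swap needed)
Insert 11:
  append 11 at index 6 → [-48, 4, 24, 32, 37, 11]
  11 < parent 24 at index 3, swap → [-48, 4, 11, 32, 37, 24]
Insert -6:
  append -6 at index 7 → [-48, 4, 11, 32, 37, 24, -6]
  -6 < parent 11 at index 3, swap → [-48, 4, -6, 32, 37, 24, 11]
resulting array: [-48, 4, -6, 32, 37, 24, 11]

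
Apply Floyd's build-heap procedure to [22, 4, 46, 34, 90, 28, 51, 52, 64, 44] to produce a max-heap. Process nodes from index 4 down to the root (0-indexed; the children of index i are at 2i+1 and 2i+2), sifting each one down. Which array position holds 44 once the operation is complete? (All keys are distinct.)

sift down from index 4: already satisfies heap property
sift down from index 3:
  34 vs larger child 64 at index 8, swap → [22, 4, 46, 64, 90, 28, 51, 52, 34, 44]
sift down from index 2:
  46 vs larger child 51 at index 6, swap → [22, 4, 51, 64, 90, 28, 46, 52, 34, 44]
sift down from index 1:
  4 vs larger child 90 at index 4, swap → [22, 90, 51, 64, 4, 28, 46, 52, 34, 44]
  4 vs only child 44 at index 9, swap → [22, 90, 51, 64, 44, 28, 46, 52, 34, 4]
sift down from index 0:
  22 vs larger child 90 at index 1, swap → [90, 22, 51, 64, 44, 28, 46, 52, 34, 4]
  22 vs larger child 64 at index 3, swap → [90, 64, 51, 22, 44, 28, 46, 52, 34, 4]
  22 vs larger child 52 at index 7, swap → [90, 64, 51, 52, 44, 28, 46, 22, 34, 4]
resulting array: [90, 64, 51, 52, 44, 28, 46, 22, 34, 4]

4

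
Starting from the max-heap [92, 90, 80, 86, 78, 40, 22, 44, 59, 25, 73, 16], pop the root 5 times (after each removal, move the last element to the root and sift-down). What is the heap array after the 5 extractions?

extract-max #1 returns 92:
  remove root 92; move last element 16 to root → [16, 90, 80, 86, 78, 40, 22, 44, 59, 25, 73]
  16 vs larger child 90 at index 1, swap → [90, 16, 80, 86, 78, 40, 22, 44, 59, 25, 73]
  16 vs larger child 86 at index 3, swap → [90, 86, 80, 16, 78, 40, 22, 44, 59, 25, 73]
  16 vs larger child 59 at index 8, swap → [90, 86, 80, 59, 78, 40, 22, 44, 16, 25, 73]
extract-max #2 returns 90:
  remove root 90; move last element 73 to root → [73, 86, 80, 59, 78, 40, 22, 44, 16, 25]
  73 vs larger child 86 at index 1, swap → [86, 73, 80, 59, 78, 40, 22, 44, 16, 25]
  73 vs larger child 78 at index 4, swap → [86, 78, 80, 59, 73, 40, 22, 44, 16, 25]
extract-max #3 returns 86:
  remove root 86; move last element 25 to root → [25, 78, 80, 59, 73, 40, 22, 44, 16]
  25 vs larger child 80 at index 2, swap → [80, 78, 25, 59, 73, 40, 22, 44, 16]
  25 vs larger child 40 at index 5, swap → [80, 78, 40, 59, 73, 25, 22, 44, 16]
extract-max #4 returns 80:
  remove root 80; move last element 16 to root → [16, 78, 40, 59, 73, 25, 22, 44]
  16 vs larger child 78 at index 1, swap → [78, 16, 40, 59, 73, 25, 22, 44]
  16 vs larger child 73 at index 4, swap → [78, 73, 40, 59, 16, 25, 22, 44]
extract-max #5 returns 78:
  remove root 78; move last element 44 to root → [44, 73, 40, 59, 16, 25, 22]
  44 vs larger child 73 at index 1, swap → [73, 44, 40, 59, 16, 25, 22]
  44 vs larger child 59 at index 3, swap → [73, 59, 40, 44, 16, 25, 22]

[73, 59, 40, 44, 16, 25, 22]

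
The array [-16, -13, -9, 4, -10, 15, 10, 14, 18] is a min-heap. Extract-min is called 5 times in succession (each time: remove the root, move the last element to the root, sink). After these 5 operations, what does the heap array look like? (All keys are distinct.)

[10, 14, 18, 15]

extract-min #1 returns -16:
  remove root -16; move last element 18 to root → [18, -13, -9, 4, -10, 15, 10, 14]
  18 vs smaller child -13 at index 1, swap → [-13, 18, -9, 4, -10, 15, 10, 14]
  18 vs smaller child -10 at index 4, swap → [-13, -10, -9, 4, 18, 15, 10, 14]
extract-min #2 returns -13:
  remove root -13; move last element 14 to root → [14, -10, -9, 4, 18, 15, 10]
  14 vs smaller child -10 at index 1, swap → [-10, 14, -9, 4, 18, 15, 10]
  14 vs smaller child 4 at index 3, swap → [-10, 4, -9, 14, 18, 15, 10]
extract-min #3 returns -10:
  remove root -10; move last element 10 to root → [10, 4, -9, 14, 18, 15]
  10 vs smaller child -9 at index 2, swap → [-9, 4, 10, 14, 18, 15]
extract-min #4 returns -9:
  remove root -9; move last element 15 to root → [15, 4, 10, 14, 18]
  15 vs smaller child 4 at index 1, swap → [4, 15, 10, 14, 18]
  15 vs smaller child 14 at index 3, swap → [4, 14, 10, 15, 18]
extract-min #5 returns 4:
  remove root 4; move last element 18 to root → [18, 14, 10, 15]
  18 vs smaller child 10 at index 2, swap → [10, 14, 18, 15]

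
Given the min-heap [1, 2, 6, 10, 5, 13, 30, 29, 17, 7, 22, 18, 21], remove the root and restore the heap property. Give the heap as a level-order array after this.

[2, 5, 6, 10, 7, 13, 30, 29, 17, 21, 22, 18]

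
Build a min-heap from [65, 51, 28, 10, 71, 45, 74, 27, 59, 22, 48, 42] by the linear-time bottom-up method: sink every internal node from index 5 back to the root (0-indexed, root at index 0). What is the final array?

sift down from index 5:
  45 vs only child 42 at index 11, swap → [65, 51, 28, 10, 71, 42, 74, 27, 59, 22, 48, 45]
sift down from index 4:
  71 vs smaller child 22 at index 9, swap → [65, 51, 28, 10, 22, 42, 74, 27, 59, 71, 48, 45]
sift down from index 3: already satisfies heap property
sift down from index 2: already satisfies heap property
sift down from index 1:
  51 vs smaller child 10 at index 3, swap → [65, 10, 28, 51, 22, 42, 74, 27, 59, 71, 48, 45]
  51 vs smaller child 27 at index 7, swap → [65, 10, 28, 27, 22, 42, 74, 51, 59, 71, 48, 45]
sift down from index 0:
  65 vs smaller child 10 at index 1, swap → [10, 65, 28, 27, 22, 42, 74, 51, 59, 71, 48, 45]
  65 vs smaller child 22 at index 4, swap → [10, 22, 28, 27, 65, 42, 74, 51, 59, 71, 48, 45]
  65 vs smaller child 48 at index 10, swap → [10, 22, 28, 27, 48, 42, 74, 51, 59, 71, 65, 45]

[10, 22, 28, 27, 48, 42, 74, 51, 59, 71, 65, 45]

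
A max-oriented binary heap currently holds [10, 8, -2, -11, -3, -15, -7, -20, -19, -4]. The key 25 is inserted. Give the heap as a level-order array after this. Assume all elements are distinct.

append 25 at index 10 → [10, 8, -2, -11, -3, -15, -7, -20, -19, -4, 25]
25 > parent -3 at index 4, swap → [10, 8, -2, -11, 25, -15, -7, -20, -19, -4, -3]
25 > parent 8 at index 1, swap → [10, 25, -2, -11, 8, -15, -7, -20, -19, -4, -3]
25 > parent 10 at index 0, swap → [25, 10, -2, -11, 8, -15, -7, -20, -19, -4, -3]

[25, 10, -2, -11, 8, -15, -7, -20, -19, -4, -3]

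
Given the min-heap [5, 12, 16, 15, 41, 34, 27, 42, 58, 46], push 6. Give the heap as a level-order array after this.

[5, 6, 16, 15, 12, 34, 27, 42, 58, 46, 41]

append 6 at index 10 → [5, 12, 16, 15, 41, 34, 27, 42, 58, 46, 6]
6 < parent 41 at index 4, swap → [5, 12, 16, 15, 6, 34, 27, 42, 58, 46, 41]
6 < parent 12 at index 1, swap → [5, 6, 16, 15, 12, 34, 27, 42, 58, 46, 41]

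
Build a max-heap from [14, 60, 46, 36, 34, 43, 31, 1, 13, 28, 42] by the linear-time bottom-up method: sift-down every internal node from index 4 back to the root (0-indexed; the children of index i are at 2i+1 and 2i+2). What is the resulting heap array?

[60, 42, 46, 36, 34, 43, 31, 1, 13, 28, 14]

sift down from index 4:
  34 vs larger child 42 at index 10, swap → [14, 60, 46, 36, 42, 43, 31, 1, 13, 28, 34]
sift down from index 3: already satisfies heap property
sift down from index 2: already satisfies heap property
sift down from index 1: already satisfies heap property
sift down from index 0:
  14 vs larger child 60 at index 1, swap → [60, 14, 46, 36, 42, 43, 31, 1, 13, 28, 34]
  14 vs larger child 42 at index 4, swap → [60, 42, 46, 36, 14, 43, 31, 1, 13, 28, 34]
  14 vs larger child 34 at index 10, swap → [60, 42, 46, 36, 34, 43, 31, 1, 13, 28, 14]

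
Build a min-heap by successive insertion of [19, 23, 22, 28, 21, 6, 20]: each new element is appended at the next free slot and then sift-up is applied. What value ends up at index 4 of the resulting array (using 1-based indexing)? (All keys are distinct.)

Insert 19:
  append 19 at index 1 → [19] (no swap needed)
Insert 23:
  append 23 at index 2 → [19, 23] (no swap needed)
Insert 22:
  append 22 at index 3 → [19, 23, 22] (no swap needed)
Insert 28:
  append 28 at index 4 → [19, 23, 22, 28] (no swap needed)
Insert 21:
  append 21 at index 5 → [19, 23, 22, 28, 21]
  21 < parent 23 at index 2, swap → [19, 21, 22, 28, 23]
Insert 6:
  append 6 at index 6 → [19, 21, 22, 28, 23, 6]
  6 < parent 22 at index 3, swap → [19, 21, 6, 28, 23, 22]
  6 < parent 19 at index 1, swap → [6, 21, 19, 28, 23, 22]
Insert 20:
  append 20 at index 7 → [6, 21, 19, 28, 23, 22, 20] (no swap needed)
resulting array: [6, 21, 19, 28, 23, 22, 20]

28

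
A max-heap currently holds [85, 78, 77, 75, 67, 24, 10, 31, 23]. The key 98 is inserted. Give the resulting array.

append 98 at index 9 → [85, 78, 77, 75, 67, 24, 10, 31, 23, 98]
98 > parent 67 at index 4, swap → [85, 78, 77, 75, 98, 24, 10, 31, 23, 67]
98 > parent 78 at index 1, swap → [85, 98, 77, 75, 78, 24, 10, 31, 23, 67]
98 > parent 85 at index 0, swap → [98, 85, 77, 75, 78, 24, 10, 31, 23, 67]

[98, 85, 77, 75, 78, 24, 10, 31, 23, 67]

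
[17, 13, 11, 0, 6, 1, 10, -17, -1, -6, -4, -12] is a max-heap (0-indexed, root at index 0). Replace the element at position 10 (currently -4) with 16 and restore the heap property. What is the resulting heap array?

set index 10 from -4 to 16 → [17, 13, 11, 0, 6, 1, 10, -17, -1, -6, 16, -12]
16 > parent 6 at index 4, swap → [17, 13, 11, 0, 16, 1, 10, -17, -1, -6, 6, -12]
16 > parent 13 at index 1, swap → [17, 16, 11, 0, 13, 1, 10, -17, -1, -6, 6, -12]

[17, 16, 11, 0, 13, 1, 10, -17, -1, -6, 6, -12]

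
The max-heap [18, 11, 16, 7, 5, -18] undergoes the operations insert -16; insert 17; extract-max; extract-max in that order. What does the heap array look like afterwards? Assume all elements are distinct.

[16, 11, -16, 7, 5, -18]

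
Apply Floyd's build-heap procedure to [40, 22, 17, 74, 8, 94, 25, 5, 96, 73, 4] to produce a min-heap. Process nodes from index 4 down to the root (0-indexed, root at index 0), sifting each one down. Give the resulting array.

sift down from index 4:
  8 vs smaller child 4 at index 10, swap → [40, 22, 17, 74, 4, 94, 25, 5, 96, 73, 8]
sift down from index 3:
  74 vs smaller child 5 at index 7, swap → [40, 22, 17, 5, 4, 94, 25, 74, 96, 73, 8]
sift down from index 2: already satisfies heap property
sift down from index 1:
  22 vs smaller child 4 at index 4, swap → [40, 4, 17, 5, 22, 94, 25, 74, 96, 73, 8]
  22 vs smaller child 8 at index 10, swap → [40, 4, 17, 5, 8, 94, 25, 74, 96, 73, 22]
sift down from index 0:
  40 vs smaller child 4 at index 1, swap → [4, 40, 17, 5, 8, 94, 25, 74, 96, 73, 22]
  40 vs smaller child 5 at index 3, swap → [4, 5, 17, 40, 8, 94, 25, 74, 96, 73, 22]

[4, 5, 17, 40, 8, 94, 25, 74, 96, 73, 22]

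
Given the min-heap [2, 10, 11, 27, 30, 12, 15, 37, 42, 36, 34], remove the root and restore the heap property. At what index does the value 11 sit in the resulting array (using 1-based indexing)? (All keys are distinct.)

3

remove root 2; move last element 34 to root → [34, 10, 11, 27, 30, 12, 15, 37, 42, 36]
34 vs smaller child 10 at index 2, swap → [10, 34, 11, 27, 30, 12, 15, 37, 42, 36]
34 vs smaller child 27 at index 4, swap → [10, 27, 11, 34, 30, 12, 15, 37, 42, 36]
resulting array: [10, 27, 11, 34, 30, 12, 15, 37, 42, 36]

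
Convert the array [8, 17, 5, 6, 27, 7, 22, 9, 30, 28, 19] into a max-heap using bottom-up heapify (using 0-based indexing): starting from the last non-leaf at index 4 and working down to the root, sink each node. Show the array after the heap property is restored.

[30, 28, 22, 17, 27, 7, 5, 9, 6, 8, 19]

sift down from index 4:
  27 vs larger child 28 at index 9, swap → [8, 17, 5, 6, 28, 7, 22, 9, 30, 27, 19]
sift down from index 3:
  6 vs larger child 30 at index 8, swap → [8, 17, 5, 30, 28, 7, 22, 9, 6, 27, 19]
sift down from index 2:
  5 vs larger child 22 at index 6, swap → [8, 17, 22, 30, 28, 7, 5, 9, 6, 27, 19]
sift down from index 1:
  17 vs larger child 30 at index 3, swap → [8, 30, 22, 17, 28, 7, 5, 9, 6, 27, 19]
sift down from index 0:
  8 vs larger child 30 at index 1, swap → [30, 8, 22, 17, 28, 7, 5, 9, 6, 27, 19]
  8 vs larger child 28 at index 4, swap → [30, 28, 22, 17, 8, 7, 5, 9, 6, 27, 19]
  8 vs larger child 27 at index 9, swap → [30, 28, 22, 17, 27, 7, 5, 9, 6, 8, 19]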